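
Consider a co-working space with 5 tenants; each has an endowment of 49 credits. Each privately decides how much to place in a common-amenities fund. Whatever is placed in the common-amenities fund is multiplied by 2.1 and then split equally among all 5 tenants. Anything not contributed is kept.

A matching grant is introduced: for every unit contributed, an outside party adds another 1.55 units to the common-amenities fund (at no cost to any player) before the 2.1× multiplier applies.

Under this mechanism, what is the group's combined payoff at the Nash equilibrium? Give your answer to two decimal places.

1311.98 credits

Under the mechanism each unit contributed yields 2.1 × 2.55 / 5 = 1.0710 back to its contributor per unit of net cost, which exceeds 1, making full contribution the dominant choice for everyone.
At the Nash equilibrium everyone contributes 49. Group total payoff = 2.1 × 2.55 × 245 = 1311.98.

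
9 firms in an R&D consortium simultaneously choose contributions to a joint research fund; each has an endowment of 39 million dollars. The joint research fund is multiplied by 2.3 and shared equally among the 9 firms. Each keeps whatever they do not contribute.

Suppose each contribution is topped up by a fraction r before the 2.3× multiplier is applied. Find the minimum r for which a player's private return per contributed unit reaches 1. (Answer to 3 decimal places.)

2.913

With matching at rate r, one contributed unit becomes (1 + r) in the joint research fund and returns 2.3 × (1 + r) / 9 to the contributor.
Setting this equal to 1: 1 + r = 9/2.3 = 3.9130.
So the minimum matching rate is r = 3.9130 − 1 = 2.913.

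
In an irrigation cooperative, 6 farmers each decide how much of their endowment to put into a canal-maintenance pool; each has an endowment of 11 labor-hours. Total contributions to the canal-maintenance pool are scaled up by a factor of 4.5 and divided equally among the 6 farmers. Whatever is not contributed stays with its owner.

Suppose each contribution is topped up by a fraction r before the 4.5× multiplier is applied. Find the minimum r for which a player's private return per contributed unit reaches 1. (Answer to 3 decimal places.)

0.333

With matching at rate r, one contributed unit becomes (1 + r) in the canal-maintenance pool and returns 4.5 × (1 + r) / 6 to the contributor.
Setting this equal to 1: 1 + r = 6/4.5 = 1.3333.
So the minimum matching rate is r = 1.3333 − 1 = 0.333.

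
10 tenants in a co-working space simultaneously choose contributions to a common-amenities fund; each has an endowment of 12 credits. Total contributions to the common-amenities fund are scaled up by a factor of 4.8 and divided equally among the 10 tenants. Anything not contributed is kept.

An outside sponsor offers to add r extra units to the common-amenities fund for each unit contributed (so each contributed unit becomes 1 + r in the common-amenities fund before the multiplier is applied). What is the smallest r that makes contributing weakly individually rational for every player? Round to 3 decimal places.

1.083

With matching at rate r, one contributed unit becomes (1 + r) in the common-amenities fund and returns 4.8 × (1 + r) / 10 to the contributor.
Setting this equal to 1: 1 + r = 10/4.8 = 2.0833.
So the minimum matching rate is r = 2.0833 − 1 = 1.083.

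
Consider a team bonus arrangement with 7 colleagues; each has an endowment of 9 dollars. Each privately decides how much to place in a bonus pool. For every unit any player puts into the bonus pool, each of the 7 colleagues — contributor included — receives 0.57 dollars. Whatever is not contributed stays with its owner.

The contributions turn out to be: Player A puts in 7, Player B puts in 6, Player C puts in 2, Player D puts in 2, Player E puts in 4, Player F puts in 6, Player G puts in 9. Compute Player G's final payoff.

Total contributed: 7 + 6 + 2 + 2 + 4 + 6 + 9 = 36.
Each receives 0.57 × 36 = 20.52 from the bonus pool.
Player G keeps 9 − 9 = 0, so Player G's payoff is 0 + 20.52 = 20.52.

20.52 dollars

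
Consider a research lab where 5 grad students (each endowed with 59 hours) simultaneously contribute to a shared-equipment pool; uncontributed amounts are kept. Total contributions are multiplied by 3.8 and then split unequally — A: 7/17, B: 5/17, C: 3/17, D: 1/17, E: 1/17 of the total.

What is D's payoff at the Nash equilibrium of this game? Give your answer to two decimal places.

85.38 hours

For player j, contributing a unit is worthwhile iff 3.8 × (j's share) ≥ 1, i.e. iff j's share is at least 0.2632.
The shares above 0.2632 belong to A and B, contributing 59 each; the remaining 3 contribute 0. Total contributed: 118.
D keeps 59 and receives 3.8 × 118 × 1/17 = 26.38 from the shared-equipment pool, for a payoff of 85.38.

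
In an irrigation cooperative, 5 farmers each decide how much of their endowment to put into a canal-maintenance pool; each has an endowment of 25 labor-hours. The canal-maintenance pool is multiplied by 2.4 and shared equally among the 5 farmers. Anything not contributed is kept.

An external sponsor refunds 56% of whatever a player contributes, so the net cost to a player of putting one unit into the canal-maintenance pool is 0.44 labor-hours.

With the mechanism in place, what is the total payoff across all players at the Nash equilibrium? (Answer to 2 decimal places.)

370.00 labor-hours

The effective private return per unit is now (2.4/5) / 0.44 = 1.0909 > 1, so every player's dominant strategy flips to full contribution.
So the Nash equilibrium is full contribution by all 5; the group earns 5 × (25 × 0.56 + 2.4 × 25) = 370.00.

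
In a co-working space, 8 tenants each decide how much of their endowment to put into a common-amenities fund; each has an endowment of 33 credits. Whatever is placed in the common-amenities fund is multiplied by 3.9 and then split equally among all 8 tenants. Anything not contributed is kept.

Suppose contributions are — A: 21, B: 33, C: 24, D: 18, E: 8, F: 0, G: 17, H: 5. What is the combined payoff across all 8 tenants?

629.40 credits

Total contributed: 21 + 33 + 24 + 18 + 8 + 0 + 17 + 5 = 126; total kept: 8 × 33 − 126 = 138.
The common-amenities fund pays out 3.9 × 126 = 491.40 in aggregate.
Group total = 138 + 491.40 = 629.40.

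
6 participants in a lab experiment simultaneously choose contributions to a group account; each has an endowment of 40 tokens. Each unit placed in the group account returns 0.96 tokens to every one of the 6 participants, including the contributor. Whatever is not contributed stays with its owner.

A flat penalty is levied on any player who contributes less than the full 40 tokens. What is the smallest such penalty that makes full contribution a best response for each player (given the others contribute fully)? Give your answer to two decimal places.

Given the others contribute fully, the best deviation is to contribute 0 (any partial contribution still incurs the fine and gives up units whose private return 0.96 is below 1).
Deviating from 40 to 0 saves 40 tokens but forfeits the deviator's share of the drop in the group account: 0.96 × 40 = 38.40.
So the deviation gain is 40 − 38.40 = 1.60, and the fine must be at least 1.60 tokens to wipe it out.

1.60 tokens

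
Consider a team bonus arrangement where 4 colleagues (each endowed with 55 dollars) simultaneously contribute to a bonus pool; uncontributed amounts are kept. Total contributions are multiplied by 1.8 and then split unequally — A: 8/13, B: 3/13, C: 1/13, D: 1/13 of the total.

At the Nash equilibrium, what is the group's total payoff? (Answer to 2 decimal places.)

264.00 dollars

Each unit j contributes comes back to j as 1.8 × (j's share), so j prefers to contribute only if that share exceeds 1/1.8 = 0.5556; otherwise keeping the unit dominates.
Only A (8/13) clears that bar, contributing 55; the remaining 3 contribute 0. Total contributed: 55.
The bonus pool pays out 1.8 × 55 = 99.00 in total (split across the unequal shares, but the aggregate is all that matters for the group sum).
The 3 free-riders keep 55 each, adding 165. Group total = 165 + 99.00 = 264.00.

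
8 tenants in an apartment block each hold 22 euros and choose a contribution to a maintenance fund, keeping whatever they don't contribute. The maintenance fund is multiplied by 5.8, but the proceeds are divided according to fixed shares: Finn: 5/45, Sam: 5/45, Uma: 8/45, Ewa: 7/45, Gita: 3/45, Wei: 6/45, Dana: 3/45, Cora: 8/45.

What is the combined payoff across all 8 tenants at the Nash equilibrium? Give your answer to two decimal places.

387.20 euros

For player j, contributing a unit is worthwhile iff 5.8 × (j's share) ≥ 1, i.e. iff j's share is at least 0.1724.
Uma and Cora clear that bar, contributing 22 each; the remaining 6 contribute 0. Total contributed: 44.
The maintenance fund pays out 5.8 × 44 = 255.20 in total (split across the unequal shares, but the aggregate is all that matters for the group sum).
The 6 free-riders keep 22 each, adding 132. Group total = 132 + 255.20 = 387.20.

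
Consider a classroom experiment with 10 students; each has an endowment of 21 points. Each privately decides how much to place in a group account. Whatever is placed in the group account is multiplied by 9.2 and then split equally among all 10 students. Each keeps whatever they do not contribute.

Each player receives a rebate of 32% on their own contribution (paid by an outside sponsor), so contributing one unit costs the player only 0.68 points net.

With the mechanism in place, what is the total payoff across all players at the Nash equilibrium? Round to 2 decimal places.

With the mechanism, a contributed unit returns (9.2/10) / 0.68 = 1.3529 per unit of net cost to the contributor — now above 1 — so contributing fully is weakly dominant for every player.
So the Nash equilibrium is full contribution by all 10; the group earns 10 × (21 × 0.32 + 9.2 × 21) = 1999.20.

1999.20 points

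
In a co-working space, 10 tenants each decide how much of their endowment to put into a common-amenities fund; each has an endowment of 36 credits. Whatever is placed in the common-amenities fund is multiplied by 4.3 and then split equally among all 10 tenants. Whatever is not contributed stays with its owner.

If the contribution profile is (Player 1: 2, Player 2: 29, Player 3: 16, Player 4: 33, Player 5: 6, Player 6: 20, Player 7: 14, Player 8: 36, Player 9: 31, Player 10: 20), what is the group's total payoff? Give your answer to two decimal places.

Total contributed: 2 + 29 + 16 + 33 + 6 + 20 + 14 + 36 + 31 + 20 = 207; total kept: 10 × 36 − 207 = 153.
The common-amenities fund pays out 4.3 × 207 = 890.10 in aggregate.
Group total = 153 + 890.10 = 1043.10.

1043.10 credits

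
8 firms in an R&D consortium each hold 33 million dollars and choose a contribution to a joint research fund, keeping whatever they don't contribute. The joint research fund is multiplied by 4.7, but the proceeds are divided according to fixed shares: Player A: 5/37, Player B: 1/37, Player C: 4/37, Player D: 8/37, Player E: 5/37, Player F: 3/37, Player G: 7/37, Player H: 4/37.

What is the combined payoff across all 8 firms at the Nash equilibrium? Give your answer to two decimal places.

For player j, contributing a unit is worthwhile iff 4.7 × (j's share) ≥ 1, i.e. iff j's share is at least 0.2128.
Player D alone (share 8/37) is above the threshold, contributing 33; the remaining 7 contribute 0. Total contributed: 33.
The joint research fund pays out 4.7 × 33 = 155.10 in total (split across the unequal shares, but the aggregate is all that matters for the group sum).
The 7 free-riders keep 33 each, adding 231. Group total = 231 + 155.10 = 386.10.

386.10 million dollars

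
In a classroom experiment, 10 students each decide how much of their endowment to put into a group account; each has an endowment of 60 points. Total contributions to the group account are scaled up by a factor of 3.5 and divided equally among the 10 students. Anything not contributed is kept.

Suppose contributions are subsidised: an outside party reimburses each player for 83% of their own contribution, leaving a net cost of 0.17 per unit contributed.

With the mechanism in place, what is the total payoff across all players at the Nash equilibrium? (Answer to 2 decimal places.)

Under the mechanism each unit contributed yields (3.5/10) / 0.17 = 2.0588 back to its contributor per unit of net cost, which exceeds 1, making full contribution the dominant choice for everyone.
So the Nash equilibrium is full contribution by all 10; the group earns 10 × (60 × 0.83 + 3.5 × 60) = 2598.00.

2598.00 points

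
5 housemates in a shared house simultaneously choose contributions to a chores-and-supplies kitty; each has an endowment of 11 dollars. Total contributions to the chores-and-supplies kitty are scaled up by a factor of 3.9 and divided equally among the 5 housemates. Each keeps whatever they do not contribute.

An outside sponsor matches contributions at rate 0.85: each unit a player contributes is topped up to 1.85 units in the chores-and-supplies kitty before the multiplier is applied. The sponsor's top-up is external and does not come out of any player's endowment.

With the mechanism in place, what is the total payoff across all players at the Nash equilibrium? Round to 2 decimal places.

The effective private return per unit is now 3.9 × 1.85 / 5 = 1.4430 > 1, so every player's dominant strategy flips to full contribution.
At the Nash equilibrium everyone contributes 11. Group total payoff = 3.9 × 1.85 × 55 = 396.83.

396.83 dollars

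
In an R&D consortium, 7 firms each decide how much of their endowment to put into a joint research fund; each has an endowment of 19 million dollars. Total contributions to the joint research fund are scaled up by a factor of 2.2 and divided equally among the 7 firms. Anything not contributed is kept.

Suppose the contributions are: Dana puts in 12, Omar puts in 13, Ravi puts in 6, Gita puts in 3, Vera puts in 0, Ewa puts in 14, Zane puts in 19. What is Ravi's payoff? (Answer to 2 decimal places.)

Total contributed: 12 + 13 + 6 + 3 + 0 + 14 + 19 = 67.
Each receives 2.2 × 67 / 7 = 21.06 from the joint research fund.
Ravi keeps 19 − 6 = 13, so Ravi's payoff is 13 + 21.06 = 34.06.

34.06 million dollars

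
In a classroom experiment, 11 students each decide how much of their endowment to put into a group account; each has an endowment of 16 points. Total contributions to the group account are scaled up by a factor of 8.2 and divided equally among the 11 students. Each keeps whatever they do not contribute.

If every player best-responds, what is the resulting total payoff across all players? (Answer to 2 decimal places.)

Each contributed unit returns 8.2/11 = 0.7455 to its contributor — below 1 — so contributing 0 is dominant for every player. At the Nash equilibrium everyone keeps their 16, and the group total is 11 × 16 = 176.

176.00 points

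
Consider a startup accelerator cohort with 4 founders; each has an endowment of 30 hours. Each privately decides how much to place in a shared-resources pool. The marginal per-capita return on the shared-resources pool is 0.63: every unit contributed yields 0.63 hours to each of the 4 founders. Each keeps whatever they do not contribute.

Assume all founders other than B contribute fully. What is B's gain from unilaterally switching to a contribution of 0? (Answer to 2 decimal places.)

Switching from a contribution of 30 to 0 lets B keep an extra 30 hours, but lowers the shared-resources pool by 30, which costs B their own share of that drop: 0.63 × 30 = 18.90.
Net gain = 30 − 18.90 = 11.10. The private return per contributed unit (0.63) is below 1, so free-riding is indeed the best response regardless of what the others do.

11.10 hours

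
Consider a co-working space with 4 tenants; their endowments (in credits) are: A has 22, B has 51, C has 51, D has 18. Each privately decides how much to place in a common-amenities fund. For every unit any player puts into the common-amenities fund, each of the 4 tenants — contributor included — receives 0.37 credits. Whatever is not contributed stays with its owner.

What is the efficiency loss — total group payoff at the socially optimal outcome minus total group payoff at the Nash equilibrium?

68.16 credits

The private return per contributed unit is 0.37 < 1 for everyone, so the Nash equilibrium is zero contribution and the group total is Σ E_j = 22 + 51 + 51 + 18 = 142.
Each contributed unit returns 1.480 to the group, so the social optimum is full contribution by everyone: group total = 1.480 × 142 = 210.16.
Efficiency loss = (1.480 − 1) × 142 = 68.16.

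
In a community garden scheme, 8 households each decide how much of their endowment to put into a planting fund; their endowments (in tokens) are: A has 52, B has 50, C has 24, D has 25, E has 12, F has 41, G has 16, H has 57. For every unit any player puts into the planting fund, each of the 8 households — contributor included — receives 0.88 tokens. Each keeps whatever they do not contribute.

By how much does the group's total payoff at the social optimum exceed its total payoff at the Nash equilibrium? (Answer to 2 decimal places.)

1673.08 tokens

The private return per contributed unit is 0.88 < 1 for everyone, so the Nash equilibrium is zero contribution and the group total is Σ E_j = 52 + 50 + 24 + 25 + 12 + 41 + 16 + 57 = 277.
Each contributed unit returns 7.040 to the group, so the social optimum is full contribution by everyone: group total = 7.040 × 277 = 1950.08.
Efficiency loss = (7.040 − 1) × 277 = 1673.08.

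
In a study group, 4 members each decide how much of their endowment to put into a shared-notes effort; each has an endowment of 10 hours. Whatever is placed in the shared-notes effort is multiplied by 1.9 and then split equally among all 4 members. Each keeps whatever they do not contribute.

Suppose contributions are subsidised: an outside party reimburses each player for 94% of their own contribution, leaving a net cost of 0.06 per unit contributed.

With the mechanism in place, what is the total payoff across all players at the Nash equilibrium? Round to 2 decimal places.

113.60 hours

With the mechanism, a contributed unit returns (1.9/4) / 0.06 = 7.9167 per unit of net cost to the contributor — now above 1 — so contributing fully is weakly dominant for every player.
At the Nash equilibrium everyone contributes 10. Group total payoff = 4 × (10 × 0.94 + 1.9 × 10) = 113.60.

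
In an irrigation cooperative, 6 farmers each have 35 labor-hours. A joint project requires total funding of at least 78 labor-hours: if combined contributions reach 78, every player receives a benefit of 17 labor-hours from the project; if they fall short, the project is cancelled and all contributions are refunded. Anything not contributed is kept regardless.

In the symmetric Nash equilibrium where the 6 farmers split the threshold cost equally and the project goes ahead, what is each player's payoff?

Equal share of the threshold: 78/6 = 13.
At this profile no one gains by cutting their contribution: any cut drops the total below 78, the project is cancelled, contributions are refunded, and the deviator ends with 35, which is less than 35 − 13 + 17 = 39. Contributing more than 13 just wastes the excess. So contributing exactly 13 is a best response.
Each player's payoff: 35 − 13 + 17 = 39.

39 labor-hours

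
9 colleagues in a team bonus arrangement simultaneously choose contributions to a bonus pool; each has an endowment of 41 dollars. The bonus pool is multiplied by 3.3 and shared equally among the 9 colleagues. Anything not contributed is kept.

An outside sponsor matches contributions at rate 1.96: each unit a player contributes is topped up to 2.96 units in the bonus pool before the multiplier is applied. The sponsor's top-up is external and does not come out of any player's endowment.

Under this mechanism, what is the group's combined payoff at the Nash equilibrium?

The effective private return per unit is now 3.3 × 2.96 / 9 = 1.0853 > 1, so every player's dominant strategy flips to full contribution.
So the Nash equilibrium is full contribution by all 9; the group earns 3.3 × 2.96 × 369 = 3604.39.

3604.39 dollars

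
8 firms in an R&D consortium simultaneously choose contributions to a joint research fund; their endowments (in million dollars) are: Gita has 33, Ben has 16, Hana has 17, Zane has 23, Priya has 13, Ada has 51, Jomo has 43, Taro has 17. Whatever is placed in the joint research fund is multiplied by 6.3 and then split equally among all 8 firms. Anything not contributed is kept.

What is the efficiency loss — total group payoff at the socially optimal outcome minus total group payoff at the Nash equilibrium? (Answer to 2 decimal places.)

1128.90 million dollars

The private return per contributed unit is 6.3/8 = 0.7875 < 1 for every player regardless of endowment, so the Nash equilibrium is zero contribution and the group total is Σ E_j = 33 + 16 + 17 + 23 + 13 + 51 + 43 + 17 = 213.
Each contributed unit returns 6.300 to the group, so the social optimum is full contribution by everyone: group total = 6.300 × 213 = 1341.90.
Efficiency loss = (6.300 − 1) × 213 = 1128.90.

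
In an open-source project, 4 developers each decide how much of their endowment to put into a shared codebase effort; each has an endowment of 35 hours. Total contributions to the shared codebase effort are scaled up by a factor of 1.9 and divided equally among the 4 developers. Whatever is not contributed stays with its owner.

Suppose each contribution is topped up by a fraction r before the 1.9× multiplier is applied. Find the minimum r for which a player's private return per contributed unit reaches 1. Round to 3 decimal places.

1.105

With matching at rate r, one contributed unit becomes (1 + r) in the shared codebase effort and returns 1.9 × (1 + r) / 4 to the contributor.
Setting this equal to 1: 1 + r = 4/1.9 = 2.1053.
So the minimum matching rate is r = 2.1053 − 1 = 1.105.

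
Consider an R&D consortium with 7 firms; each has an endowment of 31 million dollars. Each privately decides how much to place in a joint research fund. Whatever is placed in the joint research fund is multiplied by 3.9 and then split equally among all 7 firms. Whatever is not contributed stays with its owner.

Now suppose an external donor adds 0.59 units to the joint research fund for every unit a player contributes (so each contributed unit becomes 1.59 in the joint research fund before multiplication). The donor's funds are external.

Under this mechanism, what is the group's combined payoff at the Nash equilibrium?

217.00 million dollars

With the mechanism, a contributed unit returns 3.9 × 1.59 / 7 = 0.8859 per unit of net cost — still below 1 — so contributing 0 remains dominant for every player.
Everyone keeps their endowment and the group total is 7 × 31 = 217.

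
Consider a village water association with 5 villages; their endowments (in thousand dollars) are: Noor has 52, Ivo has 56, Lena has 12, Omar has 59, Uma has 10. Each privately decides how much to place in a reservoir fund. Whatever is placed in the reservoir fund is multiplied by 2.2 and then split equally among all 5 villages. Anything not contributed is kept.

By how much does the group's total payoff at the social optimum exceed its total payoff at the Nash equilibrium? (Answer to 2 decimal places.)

The private return per contributed unit is 2.2/5 = 0.4400 < 1 for every player regardless of endowment, so the Nash equilibrium is zero contribution and the group total is Σ E_j = 52 + 56 + 12 + 59 + 10 = 189.
Each contributed unit returns 2.200 to the group, so the social optimum is full contribution by everyone: group total = 2.200 × 189 = 415.80.
Efficiency loss = (2.200 − 1) × 189 = 226.80.

226.80 thousand dollars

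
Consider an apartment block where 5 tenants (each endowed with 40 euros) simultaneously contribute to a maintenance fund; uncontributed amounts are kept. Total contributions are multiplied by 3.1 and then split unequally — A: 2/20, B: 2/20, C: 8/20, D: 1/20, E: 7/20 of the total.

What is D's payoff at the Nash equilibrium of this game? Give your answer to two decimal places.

Each unit j contributes comes back to j as 3.1 × (j's share), so j prefers to contribute only if that share exceeds 1/3.1 = 0.3226; otherwise keeping the unit dominates.
C and E clear that bar, contributing 40 each; the remaining 3 contribute 0. Total contributed: 80.
D keeps 40 and receives 3.1 × 80 × 1/20 = 12.40 from the maintenance fund, for a payoff of 52.40.

52.40 euros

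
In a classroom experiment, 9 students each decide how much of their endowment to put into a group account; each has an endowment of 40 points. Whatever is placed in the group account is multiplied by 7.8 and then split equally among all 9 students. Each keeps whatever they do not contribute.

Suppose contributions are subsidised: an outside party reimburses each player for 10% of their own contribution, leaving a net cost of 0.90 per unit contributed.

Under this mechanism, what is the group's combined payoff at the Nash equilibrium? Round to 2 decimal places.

With the mechanism, a contributed unit returns (7.8/9) / 0.90 = 0.9630 per unit of net cost — still below 1 — so contributing 0 remains dominant for every player.
Everyone keeps their endowment and the group total is 9 × 40 = 360.

360.00 points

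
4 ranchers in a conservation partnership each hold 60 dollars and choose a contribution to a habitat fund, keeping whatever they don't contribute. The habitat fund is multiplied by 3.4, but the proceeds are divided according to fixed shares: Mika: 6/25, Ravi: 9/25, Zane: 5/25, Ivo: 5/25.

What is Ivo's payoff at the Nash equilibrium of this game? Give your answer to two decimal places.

A player with share s gets back 3.4·s per unit contributed, so full contribution is dominant for anyone with s > 1/3.4 = 0.2941 and zero contribution is dominant for anyone below.
The only share above 0.2941 is Ravi's 9/25, contributing 60; the remaining 3 contribute 0. Total contributed: 60.
Ivo keeps 60 and receives 3.4 × 60 × 5/25 = 40.80 from the habitat fund, for a payoff of 100.80.

100.80 dollars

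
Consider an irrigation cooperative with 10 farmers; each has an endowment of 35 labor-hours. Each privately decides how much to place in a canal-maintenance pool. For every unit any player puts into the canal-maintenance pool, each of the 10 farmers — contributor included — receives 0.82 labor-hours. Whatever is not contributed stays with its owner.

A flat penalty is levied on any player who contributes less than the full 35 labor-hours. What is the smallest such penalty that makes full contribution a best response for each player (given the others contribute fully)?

Given the others contribute fully, the best deviation is to contribute 0 (any partial contribution still incurs the fine and gives up units whose private return 0.82 is below 1).
Deviating from 35 to 0 saves 35 labor-hours but forfeits the deviator's share of the drop in the canal-maintenance pool: 0.82 × 35 = 28.70.
So the deviation gain is 35 − 28.70 = 6.30, and the fine must be at least 6.30 labor-hours to wipe it out.

6.30 labor-hours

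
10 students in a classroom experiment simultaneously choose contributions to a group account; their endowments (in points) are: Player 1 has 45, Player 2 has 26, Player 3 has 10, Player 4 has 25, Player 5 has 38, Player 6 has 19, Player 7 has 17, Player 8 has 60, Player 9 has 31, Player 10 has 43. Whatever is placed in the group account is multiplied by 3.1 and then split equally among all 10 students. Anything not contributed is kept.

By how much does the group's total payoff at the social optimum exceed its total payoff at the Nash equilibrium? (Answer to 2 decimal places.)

659.40 points

The private return per contributed unit is 3.1/10 = 0.3100 < 1 for every player regardless of endowment, so the Nash equilibrium is zero contribution and the group total is Σ E_j = 45 + 26 + 10 + 25 + 38 + 19 + 17 + 60 + 31 + 43 = 314.
Each contributed unit returns 3.100 to the group, so the social optimum is full contribution by everyone: group total = 3.100 × 314 = 973.40.
Efficiency loss = (3.100 − 1) × 314 = 659.40.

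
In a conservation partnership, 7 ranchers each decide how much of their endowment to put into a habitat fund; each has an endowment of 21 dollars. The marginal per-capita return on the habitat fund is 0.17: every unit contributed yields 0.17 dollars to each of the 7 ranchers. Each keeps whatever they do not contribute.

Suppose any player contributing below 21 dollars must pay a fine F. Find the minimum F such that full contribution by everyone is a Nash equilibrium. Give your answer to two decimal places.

17.43 dollars

Given the others contribute fully, the best deviation is to contribute 0 (any partial contribution still incurs the fine and gives up units whose private return 0.17 is below 1).
Deviating from 21 to 0 saves 21 dollars but forfeits the deviator's share of the drop in the habitat fund: 0.17 × 21 = 3.57.
So the deviation gain is 21 − 3.57 = 17.43, and the fine must be at least 17.43 dollars to wipe it out.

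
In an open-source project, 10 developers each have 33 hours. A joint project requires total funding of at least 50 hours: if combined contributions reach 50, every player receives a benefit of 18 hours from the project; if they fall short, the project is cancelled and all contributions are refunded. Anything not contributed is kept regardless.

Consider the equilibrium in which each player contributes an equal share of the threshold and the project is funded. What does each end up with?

46 hours

Equal share of the threshold: 50/10 = 5.
At this profile no one gains by cutting their contribution: any cut drops the total below 50, the project is cancelled, contributions are refunded, and the deviator ends with 33, which is less than 33 − 5 + 18 = 46. Contributing more than 5 just wastes the excess. So contributing exactly 5 is a best response.
Each player's payoff: 33 − 5 + 18 = 46.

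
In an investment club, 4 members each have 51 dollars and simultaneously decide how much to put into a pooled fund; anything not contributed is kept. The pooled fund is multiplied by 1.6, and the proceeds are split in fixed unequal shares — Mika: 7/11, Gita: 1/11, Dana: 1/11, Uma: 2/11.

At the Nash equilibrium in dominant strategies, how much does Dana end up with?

58.42 dollars

For player j, contributing a unit is worthwhile iff 1.6 × (j's share) ≥ 1, i.e. iff j's share is at least 0.6250.
The only share above 0.6250 is Mika's 7/11, contributing 51; the remaining 3 contribute 0. Total contributed: 51.
Dana keeps 51 and receives 1.6 × 51 × 1/11 = 7.42 from the pooled fund, for a payoff of 58.42.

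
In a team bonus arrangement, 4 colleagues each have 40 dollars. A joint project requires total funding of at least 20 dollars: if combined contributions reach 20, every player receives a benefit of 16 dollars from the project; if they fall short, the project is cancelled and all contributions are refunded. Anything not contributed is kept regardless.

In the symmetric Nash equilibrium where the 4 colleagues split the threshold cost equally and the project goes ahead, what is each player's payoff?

51 dollars

Equal share of the threshold: 20/4 = 5.
At this profile no one gains by cutting their contribution: any cut drops the total below 20, the project is cancelled, contributions are refunded, and the deviator ends with 40, which is less than 40 − 5 + 16 = 51. Contributing more than 5 just wastes the excess. So contributing exactly 5 is a best response.
Each player's payoff: 40 − 5 + 16 = 51.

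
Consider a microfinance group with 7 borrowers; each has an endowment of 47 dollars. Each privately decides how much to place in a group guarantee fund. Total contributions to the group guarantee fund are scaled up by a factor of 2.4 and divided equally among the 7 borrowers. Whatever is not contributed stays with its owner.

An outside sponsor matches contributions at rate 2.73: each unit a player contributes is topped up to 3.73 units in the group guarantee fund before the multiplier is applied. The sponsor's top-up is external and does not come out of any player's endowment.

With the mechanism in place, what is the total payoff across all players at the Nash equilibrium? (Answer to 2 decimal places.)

The effective private return per unit is now 2.4 × 3.73 / 7 = 1.2789 > 1, so every player's dominant strategy flips to full contribution.
At the Nash equilibrium everyone contributes 47. Group total payoff = 2.4 × 3.73 × 329 = 2945.21.

2945.21 dollars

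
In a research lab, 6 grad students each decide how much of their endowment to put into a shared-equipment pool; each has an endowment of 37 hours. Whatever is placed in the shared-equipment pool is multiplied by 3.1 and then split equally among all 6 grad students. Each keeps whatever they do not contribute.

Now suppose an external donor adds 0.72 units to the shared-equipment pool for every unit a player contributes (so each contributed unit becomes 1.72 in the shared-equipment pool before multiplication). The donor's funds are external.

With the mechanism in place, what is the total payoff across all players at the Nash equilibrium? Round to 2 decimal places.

With the mechanism, a contributed unit returns 3.1 × 1.72 / 6 = 0.8887 per unit of net cost — still below 1 — so contributing 0 remains dominant for every player.
At the Nash equilibrium no one contributes; group total payoff = 6 × 37 = 222.

222.00 hours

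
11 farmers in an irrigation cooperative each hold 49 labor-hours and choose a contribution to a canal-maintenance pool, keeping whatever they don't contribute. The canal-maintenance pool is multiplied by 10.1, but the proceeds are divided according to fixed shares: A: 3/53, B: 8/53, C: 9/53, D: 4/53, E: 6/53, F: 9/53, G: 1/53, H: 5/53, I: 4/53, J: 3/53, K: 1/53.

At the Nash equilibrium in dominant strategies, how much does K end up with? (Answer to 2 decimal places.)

Each unit j contributes comes back to j as 10.1 × (j's share), so j prefers to contribute only if that share exceeds 1/10.1 = 0.0990; otherwise keeping the unit dominates.
B, C, E and F are above the threshold, contributing 49 each; the remaining 7 contribute 0. Total contributed: 196.
K keeps 49 and receives 10.1 × 196 × 1/53 = 37.35 from the canal-maintenance pool, for a payoff of 86.35.

86.35 labor-hours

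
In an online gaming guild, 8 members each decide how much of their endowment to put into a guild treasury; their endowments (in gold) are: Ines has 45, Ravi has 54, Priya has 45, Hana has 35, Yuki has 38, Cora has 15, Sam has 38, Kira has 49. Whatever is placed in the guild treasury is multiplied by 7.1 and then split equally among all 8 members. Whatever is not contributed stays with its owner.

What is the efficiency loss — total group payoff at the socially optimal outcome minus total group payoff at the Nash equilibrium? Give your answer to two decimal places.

The private return per contributed unit is 7.1/8 = 0.8875 < 1 for every player regardless of endowment, so the Nash equilibrium is zero contribution and the group total is Σ E_j = 45 + 54 + 45 + 35 + 38 + 15 + 38 + 49 = 319.
Each contributed unit returns 7.100 to the group, so the social optimum is full contribution by everyone: group total = 7.100 × 319 = 2264.90.
Efficiency loss = (7.100 − 1) × 319 = 1945.90.

1945.90 gold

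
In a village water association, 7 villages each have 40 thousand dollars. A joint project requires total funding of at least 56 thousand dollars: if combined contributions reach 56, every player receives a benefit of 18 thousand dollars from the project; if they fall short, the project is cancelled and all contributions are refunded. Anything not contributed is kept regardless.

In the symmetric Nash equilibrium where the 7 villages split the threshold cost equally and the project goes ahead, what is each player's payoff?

Equal share of the threshold: 56/7 = 8.
At this profile no one gains by cutting their contribution: any cut drops the total below 56, the project is cancelled, contributions are refunded, and the deviator ends with 40, which is less than 40 − 8 + 18 = 50. Contributing more than 8 just wastes the excess. So contributing exactly 8 is a best response.
Each player's payoff: 40 − 8 + 18 = 50.

50 thousand dollars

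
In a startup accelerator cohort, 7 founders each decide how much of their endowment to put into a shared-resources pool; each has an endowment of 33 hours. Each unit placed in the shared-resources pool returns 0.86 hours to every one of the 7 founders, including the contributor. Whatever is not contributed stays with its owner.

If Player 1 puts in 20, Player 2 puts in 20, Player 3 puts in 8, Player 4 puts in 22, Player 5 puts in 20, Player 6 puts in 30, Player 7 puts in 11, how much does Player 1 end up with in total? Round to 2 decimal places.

125.66 hours

Total contributed: 20 + 20 + 8 + 22 + 20 + 30 + 11 = 131.
Each receives 0.86 × 131 = 112.66 from the shared-resources pool.
Player 1 keeps 33 − 20 = 13, so Player 1's payoff is 13 + 112.66 = 125.66.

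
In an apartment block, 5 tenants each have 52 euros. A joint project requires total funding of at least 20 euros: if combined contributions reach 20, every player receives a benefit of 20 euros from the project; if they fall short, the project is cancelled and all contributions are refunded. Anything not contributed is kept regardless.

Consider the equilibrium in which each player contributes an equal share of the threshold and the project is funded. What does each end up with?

Equal share of the threshold: 20/5 = 4.
At this profile no one gains by cutting their contribution: any cut drops the total below 20, the project is cancelled, contributions are refunded, and the deviator ends with 52, which is less than 52 − 4 + 20 = 68. Contributing more than 4 just wastes the excess. So contributing exactly 4 is a best response.
Each player's payoff: 52 − 4 + 20 = 68.

68 euros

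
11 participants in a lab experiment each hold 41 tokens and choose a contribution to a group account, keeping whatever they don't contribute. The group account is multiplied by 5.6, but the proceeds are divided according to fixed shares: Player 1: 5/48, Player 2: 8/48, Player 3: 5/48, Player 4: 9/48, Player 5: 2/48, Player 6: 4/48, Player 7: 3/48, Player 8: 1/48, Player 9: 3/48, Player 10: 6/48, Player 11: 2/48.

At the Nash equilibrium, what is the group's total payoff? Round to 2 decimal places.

For player j, contributing a unit is worthwhile iff 5.6 × (j's share) ≥ 1, i.e. iff j's share is at least 0.1786.
The only share above 0.1786 is Player 4's 9/48, contributing 41; the remaining 10 contribute 0. Total contributed: 41.
The group account pays out 5.6 × 41 = 229.60 in total (split across the unequal shares, but the aggregate is all that matters for the group sum).
The 10 free-riders keep 41 each, adding 410. Group total = 410 + 229.60 = 639.60.

639.60 tokens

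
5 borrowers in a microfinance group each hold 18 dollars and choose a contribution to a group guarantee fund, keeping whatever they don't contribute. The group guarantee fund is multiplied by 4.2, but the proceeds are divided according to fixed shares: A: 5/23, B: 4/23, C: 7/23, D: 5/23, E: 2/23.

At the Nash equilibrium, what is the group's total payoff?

Player j's private return per contributed unit is 4.2 × (j's share). Contributing is weakly dominant for j when that share is at least 1/4.2 = 0.2381, and contributing 0 is dominant otherwise.
Only C (7/23) clears that bar, contributing 18; the remaining 4 contribute 0. Total contributed: 18.
The group guarantee fund pays out 4.2 × 18 = 75.60 in total (split across the unequal shares, but the aggregate is all that matters for the group sum).
The 4 free-riders keep 18 each, adding 72. Group total = 72 + 75.60 = 147.60.

147.60 dollars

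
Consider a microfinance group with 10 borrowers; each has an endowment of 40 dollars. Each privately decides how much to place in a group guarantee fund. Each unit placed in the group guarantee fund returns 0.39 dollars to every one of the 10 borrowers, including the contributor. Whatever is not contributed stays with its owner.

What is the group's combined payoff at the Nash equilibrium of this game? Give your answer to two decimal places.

The private return per contributed unit is 0.39 < 1, so contributing 0 is dominant for every player. At the Nash equilibrium everyone keeps their 40, and the group total is 10 × 40 = 400.

400.00 dollars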